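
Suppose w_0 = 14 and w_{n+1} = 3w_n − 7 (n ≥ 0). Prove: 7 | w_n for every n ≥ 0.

Base case: w_0 = 14 = 7·2, so 7 | w_0.
Assume 7 | w_j, so w_j = 7t for some integer t.
Then w_{j+1} = 3w_j − 7 = 3·(7t) − 7 = 7(3t − 1), so 7 | w_{j+1}.
By induction, 7 | w_n for all n ≥ 0.

7 | w_n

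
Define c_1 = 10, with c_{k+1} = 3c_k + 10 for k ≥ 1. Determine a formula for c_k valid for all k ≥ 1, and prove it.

Claim: c_k = 5·3^k − 5.

Base case: c_1 = 10, and 5·3^1 − 5 = 15 − 5 = 10.
Assume c_r = 5·3^r − 5 for some r ≥ 1.
Then c_{r+1} = 3c_r + 10 = 3·(5·3^r − 5) + 10 = 15·3^r − 15 + 10 = 5·3^{r+1} − 5.
So the formula holds for r+1, and by induction c_k = 5·3^k − 5 for all k ≥ 1.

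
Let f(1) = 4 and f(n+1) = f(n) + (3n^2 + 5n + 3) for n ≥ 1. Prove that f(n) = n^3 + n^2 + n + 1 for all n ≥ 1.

Base case: f(1) = 4, and 1^3 + 1^2 + 1 + 1 = 4.
Assume f(j) = j^3 + j^2 + j + 1.
Then f(j+1) = f(j) + (3j^2 + 5j + 3) = (j^3 + j^2 + j + 1) + (3j^2 + 5j + 3) = j^3 + 4j^2 + 6j + 4,
and (j+1)^3 + (j+1)^2 + (j+1) + 1 = j^3 + 4j^2 + 6j + 4.
This completes the inductive step, so f(n) = n^3 + n^2 + n + 1 for all n ≥ 1.

f(n) = n^3 + n^2 + n + 1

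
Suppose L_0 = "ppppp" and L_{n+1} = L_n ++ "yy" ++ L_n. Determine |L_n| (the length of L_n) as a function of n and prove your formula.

Claim: |L_n| = 7·2^n − 2.

Base case: |L_0| = 5, and 7·2^0 − 2 = 5.
Assume |L_m| = 7·2^m − 2.
Then |L_{m+1}| = |L_m| + 2 + |L_m| = 2|L_m| + 2 = 2(7·2^m − 2) + 2 = 7·2^{m+1} − 4 + 2 = 7·2^{m+1} − 2.
Hence |L_n| = 7·2^n − 2 for every n ≥ 0, by induction.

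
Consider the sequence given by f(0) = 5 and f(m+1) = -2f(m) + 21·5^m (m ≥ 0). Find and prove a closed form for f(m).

Claim: f(m) = 2·(-2)^m + 3·5^m.

Base case: f(0) = 5, and 2·(-2)^0 + 3·5^0 = 2 + 3 = 5.
Assume f(j) = 2·(-2)^j + 3·5^j for some j ≥ 0.
Then f(j+1) = -2f(j) + 21·5^j = -2·(2·(-2)^j + 3·5^j) + 21·5^j = 2·(-2)^{j+1} − 6·5^j + 21·5^j = 2·(-2)^{j+1} + 15·5^j = 2·(-2)^{j+1} + 3·5^{j+1}.
So the formula holds for j+1, and by induction f(m) = 2·(-2)^m + 3·5^m for all m ≥ 0.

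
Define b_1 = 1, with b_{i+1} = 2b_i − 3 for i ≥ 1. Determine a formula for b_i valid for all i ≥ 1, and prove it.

Claim: b_i = -2^i + 3.

Base case: b_1 = 1, and -2^1 + 3 = -2 + 3 = 1.
Assume b_k = -2^k + 3 for some k ≥ 1.
Then b_{k+1} = 2b_k − 3 = 2·(-2^k + 3) − 3 = -2^{k+1} + 6 − 3 = -2^{k+1} + 3.
By induction, b_i = -2^i + 3 for all i ≥ 1.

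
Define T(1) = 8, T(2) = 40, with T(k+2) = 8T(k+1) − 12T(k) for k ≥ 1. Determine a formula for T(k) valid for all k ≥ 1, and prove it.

Claim: T(k) = 2^k + 6^k.

Base cases: T(1) = 8 and 2^1 + 6^1 = 8; T(2) = 40 and 2^2 + 6^2 = 40.
Assume T(j) = 2^j + 6^j for all 1 ≤ j ≤ r, where r ≥ 2.
Then T(r+1) = 8T(r) − 12T(r−1) = 8·(2^r + 6^r) − 12·(2^{r−1} + 6^{r−1}) = (8·2 − 12)2^{r−1} + (8·6 − 12)6^{r−1} = 4·2^{r−1} + 36·6^{r−1} = 2^{r+1} + 6^{r+1}.
By strong induction, T(k) = 2^k + 6^k for all k ≥ 1.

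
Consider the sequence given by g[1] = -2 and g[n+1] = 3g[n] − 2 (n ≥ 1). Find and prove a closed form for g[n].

Claim: g[n] = -3^n + 1.

Base case: g[1] = -2, and -3^1 + 1 = -3 + 1 = -2.
Assume g[j] = -3^j + 1 for some j ≥ 1.
Then g[j+1] = 3g[j] − 2 = 3·(-3^j + 1) − 2 = -3^{j+1} + 3 − 2 = -3^{j+1} + 1.
So the formula holds for j+1, and by induction g[n] = -3^n + 1 for all n ≥ 1.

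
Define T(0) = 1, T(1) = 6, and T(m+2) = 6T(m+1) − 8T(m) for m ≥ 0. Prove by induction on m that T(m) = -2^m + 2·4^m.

Base cases: T(0) = 1 and -2^0 + 2·4^0 = 1; T(1) = 6 and -2^1 + 2·4^1 = 6.
Assume T(i) = -2^i + 2·4^i for all 0 ≤ i ≤ j, where j ≥ 1.
Then T(j+1) = 6T(j) − 8T(j−1) = 6·(-2^j + 2·4^j) − 8·(-2^{j−1} + 2·4^{j−1}) = -(6·2 − 8)2^{j−1} + 2·(6·4 − 8)4^{j−1} = -4·2^{j−1} + 32·4^{j−1} = -2^{j+1} + 2·4^{j+1}.
By strong induction, T(m) = -2^m + 2·4^m for all m ≥ 0.

T(m) = -2^m + 2·4^m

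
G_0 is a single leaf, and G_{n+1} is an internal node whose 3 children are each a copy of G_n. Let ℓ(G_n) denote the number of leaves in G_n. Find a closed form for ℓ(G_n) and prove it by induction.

Claim: ℓ(G_n) = 3^n.

Base case: ℓ(G_0) = 1, and 3^0 = 1.
Assume ℓ(G_r) = 3^r.
Then ℓ(G_{r+1}) = 3·ℓ(G_r) = 3·3^r = 3^{r+1}.
This completes the inductive step, so ℓ(G_n) = 3^n for all n ≥ 0.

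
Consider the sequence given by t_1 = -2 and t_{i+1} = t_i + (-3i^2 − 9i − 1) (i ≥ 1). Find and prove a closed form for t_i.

Claim: t_i = -i^3 − 3i^2 + 3i − 1.

Base case: t_1 = -2, and -1^3 − 3·1^2 + 3·1 − 1 = -2.
Assume t_m = -m^3 − 3m^2 + 3m − 1.
Then t_{m+1} = t_m + (-3m^2 − 9m − 1) = (-m^3 − 3m^2 + 3m − 1) + (-3m^2 − 9m − 1) = -m^3 − 6m^2 − 6m − 2,
and -(m+1)^3 − 3·(m+1)^2 + 3·(m+1) − 1 = -m^3 − 6m^2 − 6m − 2.
Hence t_i = -i^3 − 3i^2 + 3i − 1 for every i ≥ 1, by induction.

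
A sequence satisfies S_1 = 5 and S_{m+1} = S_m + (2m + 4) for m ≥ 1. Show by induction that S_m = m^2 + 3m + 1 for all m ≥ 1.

Base case: S_1 = 5, and 1^2 + 3·1 + 1 = 5.
Assume S_r = r^2 + 3r + 1.
Then S_{r+1} = S_r + (2r + 4) = (r^2 + 3r + 1) + (2r + 4) = r^2 + 5r + 5,
and (r+1)^2 + 3·(r+1) + 1 = r^2 + 5r + 5.
Hence S_m = m^2 + 3m + 1 for every m ≥ 1, by induction.

S_m = m^2 + 3m + 1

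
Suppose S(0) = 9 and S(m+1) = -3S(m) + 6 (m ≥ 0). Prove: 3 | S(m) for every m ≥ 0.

Base case: S(0) = 9 = 3·3, so 3 | S(0).
Assume 3 | S(j), so S(j) = 3t for some integer t.
Then S(j+1) = -3S(j) + 6 = -3·(3t) + 6 = 3(-3t + 2), so 3 | S(j+1).
By induction, 3 | S(m) for all m ≥ 0.

3 | S(m)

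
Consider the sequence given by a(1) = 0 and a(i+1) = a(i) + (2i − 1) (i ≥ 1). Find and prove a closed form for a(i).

Claim: a(i) = i^2 − 2i + 1.

Base case: a(1) = 0, and 1^2 − 2·1 + 1 = 0.
Assume a(m) = m^2 − 2m + 1.
Then a(m+1) = a(m) + (2m − 1) = (m^2 − 2m + 1) + (2m − 1) = m^2,
and (m+1)^2 − 2·(m+1) + 1 = m^2.
By induction, a(i) = i^2 − 2i + 1 for all i ≥ 1.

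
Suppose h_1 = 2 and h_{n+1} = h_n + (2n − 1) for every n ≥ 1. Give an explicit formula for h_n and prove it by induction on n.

Claim: h_n = n^2 − 2n + 3.

Base case: h_1 = 2, and 1^2 − 2·1 + 3 = 2.
Assume h_r = r^2 − 2r + 3.
Then h_{r+1} = h_r + (2r − 1) = (r^2 − 2r + 3) + (2r − 1) = r^2 + 2,
and (r+1)^2 − 2·(r+1) + 3 = r^2 + 2.
By induction, h_n = n^2 − 2n + 3 for all n ≥ 1.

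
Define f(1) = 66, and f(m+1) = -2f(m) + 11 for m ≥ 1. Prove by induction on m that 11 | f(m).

Base case: f(1) = 66 = 11·6, so 11 | f(1).
Assume 11 | f(r), so f(r) = 11t for some integer t.
Then f(r+1) = -2f(r) + 11 = -2·(11t) + 11 = 11(-2t + 1), so 11 | f(r+1).
This completes the inductive step, so 11 | f(m) for all m ≥ 1.

11 | f(m)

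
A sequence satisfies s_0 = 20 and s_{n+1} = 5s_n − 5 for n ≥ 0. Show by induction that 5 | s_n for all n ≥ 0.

Base case: s_0 = 20 = 5·4, so 5 | s_0.
Assume 5 | s_k, so s_k = 5t for some integer t.
Then s_{k+1} = 5s_k − 5 = 5·(5t) − 5 = 5(5t − 1), so 5 | s_{k+1}.
So the property holds for k+1, and by induction 5 | s_n for all n ≥ 0.

5 | s_n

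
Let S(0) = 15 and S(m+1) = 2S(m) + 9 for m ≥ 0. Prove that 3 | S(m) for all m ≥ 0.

Base case: S(0) = 15 = 3·5, so 3 | S(0).
Assume 3 | S(j), so S(j) = 3t for some integer t.
Then S(j+1) = 2S(j) + 9 = 2·(3t) + 9 = 3(2t + 3), so 3 | S(j+1).
By induction, 3 | S(m) for all m ≥ 0.

3 | S(m)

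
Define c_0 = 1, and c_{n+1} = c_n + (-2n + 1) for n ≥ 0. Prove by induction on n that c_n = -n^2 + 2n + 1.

Base case: c_0 = 1, and -0^2 + 2·0 + 1 = 1.
Assume c_r = -r^2 + 2r + 1.
Then c_{r+1} = c_r + (-2r + 1) = (-r^2 + 2r + 1) + (-2r + 1) = -r^2 + 2,
and -(r+1)^2 + 2·(r+1) + 1 = -r^2 + 2.
By induction, c_n = -n^2 + 2n + 1 for all n ≥ 0.

c_n = -n^2 + 2n + 1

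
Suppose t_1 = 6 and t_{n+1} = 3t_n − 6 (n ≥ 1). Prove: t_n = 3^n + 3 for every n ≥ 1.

Base case: t_1 = 6, and 3^1 + 3 = 3 + 3 = 6.
Assume t_m = 3^m + 3 for some m ≥ 1.
Then t_{m+1} = 3t_m − 6 = 3·(3^m + 3) − 6 = 3^{m+1} + 9 − 6 = 3^{m+1} + 3.
By induction, t_n = 3^n + 3 for all n ≥ 1.

t_n = 3^n + 3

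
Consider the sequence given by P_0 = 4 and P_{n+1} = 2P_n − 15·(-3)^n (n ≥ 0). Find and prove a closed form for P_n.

Claim: P_n = 2^n + 3·(-3)^n.

Base case: P_0 = 4, and 2^0 + 3·(-3)^0 = 1 + 3 = 4.
Assume P_r = 2^r + 3·(-3)^r for some r ≥ 0.
Then P_{r+1} = 2P_r − 15·(-3)^r = 2·(2^r + 3·(-3)^r) − 15·(-3)^r = 2^{r+1} + 6·(-3)^r − 15·(-3)^r = 2^{r+1} − 9·(-3)^r = 2^{r+1} + 3·(-3)^{r+1}.
This completes the inductive step, so P_n = 2^n + 3·(-3)^n for all n ≥ 0.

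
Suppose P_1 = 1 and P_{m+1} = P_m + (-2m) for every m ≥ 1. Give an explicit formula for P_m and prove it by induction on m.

Claim: P_m = -m^2 + m + 1.

Base case: P_1 = 1, and -1^2 + 1 + 1 = 1.
Assume P_j = -j^2 + j + 1.
Then P_{j+1} = P_j + (-2j) = (-j^2 + j + 1) + (-2j) = -j^2 − j + 1,
and -(j+1)^2 + (j+1) + 1 = -j^2 − j + 1.
This completes the inductive step, so P_m = -m^2 + m + 1 for all m ≥ 1.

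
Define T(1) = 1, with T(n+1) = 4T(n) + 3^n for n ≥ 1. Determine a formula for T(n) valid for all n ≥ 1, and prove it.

Claim: T(n) = 4^n − 3^n.

Base case: T(1) = 1, and 4^1 − 3^1 = 4 − 3 = 1.
Assume T(j) = 4^j − 3^j for some j ≥ 1.
Then T(j+1) = 4T(j) + 3^j = 4·(4^j − 3^j) + 3^j = 4^{j+1} − 4·3^j + 3^j = 4^{j+1} − 3·3^j = 4^{j+1} − 3^{j+1}.
So the formula holds for j+1, and by induction T(n) = 4^n − 3^n for all n ≥ 1.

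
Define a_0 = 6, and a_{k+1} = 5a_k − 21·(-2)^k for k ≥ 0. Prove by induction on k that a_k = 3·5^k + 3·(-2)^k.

Base case: a_0 = 6, and 3·5^0 + 3·(-2)^0 = 3 + 3 = 6.
Assume a_j = 3·5^j + 3·(-2)^j for some j ≥ 0.
Then a_{j+1} = 5a_j − 21·(-2)^j = 5·(3·5^j + 3·(-2)^j) − 21·(-2)^j = 3·5^{j+1} + 15·(-2)^j − 21·(-2)^j = 3·5^{j+1} − 6·(-2)^j = 3·5^{j+1} + 3·(-2)^{j+1}.
Hence a_k = 3·5^k + 3·(-2)^k for every k ≥ 0, by induction.

a_k = 3·5^k + 3·(-2)^k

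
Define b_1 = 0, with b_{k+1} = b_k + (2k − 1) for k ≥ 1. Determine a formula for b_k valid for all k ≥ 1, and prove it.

Claim: b_k = k^2 − 2k + 1.

Base case: b_1 = 0, and 1^2 − 2·1 + 1 = 0.
Assume b_m = m^2 − 2m + 1.
Then b_{m+1} = b_m + (2m − 1) = (m^2 − 2m + 1) + (2m − 1) = m^2,
and (m+1)^2 − 2·(m+1) + 1 = m^2.
By induction, b_k = k^2 − 2k + 1 for all k ≥ 1.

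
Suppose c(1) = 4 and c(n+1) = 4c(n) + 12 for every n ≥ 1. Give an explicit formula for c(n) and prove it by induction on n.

Claim: c(n) = 2·4^n − 4.

Base case: c(1) = 4, and 2·4^1 − 4 = 8 − 4 = 4.
Assume c(k) = 2·4^k − 4 for some k ≥ 1.
Then c(k+1) = 4c(k) + 12 = 4·(2·4^k − 4) + 12 = 8·4^k − 16 + 12 = 2·4^{k+1} − 4.
Hence c(n) = 2·4^n − 4 for every n ≥ 1, by induction.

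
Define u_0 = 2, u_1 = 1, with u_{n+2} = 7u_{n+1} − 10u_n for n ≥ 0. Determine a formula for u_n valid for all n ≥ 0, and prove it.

Claim: u_n = 3·2^n − 5^n.

Base cases: u_0 = 2 and 3·2^0 − 5^0 = 2; u_1 = 1 and 3·2^1 − 5^1 = 1.
Assume u_i = 3·2^i − 5^i for all 0 ≤ i ≤ j, where j ≥ 1.
Then u_{j+1} = 7u_j − 10u_{j−1} = 7·(3·2^j − 5^j) − 10·(3·2^{j−1} − 5^{j−1}) = 3·(7·2 − 10)2^{j−1} − (7·5 − 10)5^{j−1} = 12·2^{j−1} − 25·5^{j−1} = 3·2^{j+1} − 5^{j+1}.
Hence u_n = 3·2^n − 5^n for every n ≥ 0, by strong induction.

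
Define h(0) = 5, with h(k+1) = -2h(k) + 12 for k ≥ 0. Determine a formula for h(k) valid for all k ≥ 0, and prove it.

Claim: h(k) = (-2)^k + 4.

Base case: h(0) = 5, and (-2)^0 + 4 = 1 + 4 = 5.
Assume h(m) = (-2)^m + 4 for some m ≥ 0.
Then h(m+1) = -2h(m) + 12 = -2·((-2)^m + 4) + 12 = -2·(-2)^m − 8 + 12 = (-2)^{m+1} + 4.
By induction, h(k) = (-2)^k + 4 for all k ≥ 0.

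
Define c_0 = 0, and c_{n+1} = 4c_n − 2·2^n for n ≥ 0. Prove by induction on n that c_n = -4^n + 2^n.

Base case: c_0 = 0, and -4^0 + 2^0 = -1 + 1 = 0.
Assume c_j = -4^j + 2^j for some j ≥ 0.
Then c_{j+1} = 4c_j − 2·2^j = 4·(-4^j + 2^j) − 2·2^j = -4^{j+1} + 4·2^j − 2·2^j = -4^{j+1} + 2·2^j = -4^{j+1} + 2^{j+1}.
This completes the inductive step, so c_n = -4^n + 2^n for all n ≥ 0.

c_n = -4^n + 2^n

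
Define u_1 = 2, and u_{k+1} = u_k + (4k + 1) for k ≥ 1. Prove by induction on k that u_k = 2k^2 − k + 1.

Base case: u_1 = 2, and 2·1^2 − 1 + 1 = 2.
Assume u_j = 2j^2 − j + 1.
Then u_{j+1} = u_j + (4j + 1) = (2j^2 − j + 1) + (4j + 1) = 2j^2 + 3j + 2,
and 2·(j+1)^2 − (j+1) + 1 = 2j^2 + 3j + 2.
This completes the inductive step, so u_k = 2k^2 − k + 1 for all k ≥ 1.

u_k = 2k^2 − k + 1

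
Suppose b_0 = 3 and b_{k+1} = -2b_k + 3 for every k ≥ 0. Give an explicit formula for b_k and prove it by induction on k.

Claim: b_k = 2·(-2)^k + 1.

Base case: b_0 = 3, and 2·(-2)^0 + 1 = 2 + 1 = 3.
Assume b_j = 2·(-2)^j + 1 for some j ≥ 0.
Then b_{j+1} = -2b_j + 3 = -2·(2·(-2)^j + 1) + 3 = -4·(-2)^j − 2 + 3 = 2·(-2)^{j+1} + 1.
So the formula holds for j+1, and by induction b_k = 2·(-2)^k + 1 for all k ≥ 0.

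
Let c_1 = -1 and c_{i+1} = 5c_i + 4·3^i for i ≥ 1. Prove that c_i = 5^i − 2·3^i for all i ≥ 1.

Base case: c_1 = -1, and 5^1 − 2·3^1 = 5 − 6 = -1.
Assume c_m = 5^m − 2·3^m for some m ≥ 1.
Then c_{m+1} = 5c_m + 4·3^m = 5·(5^m − 2·3^m) + 4·3^m = 5^{m+1} − 10·3^m + 4·3^m = 5^{m+1} − 6·3^m = 5^{m+1} − 2·3^{m+1}.
By induction, c_i = 5^i − 2·3^i for all i ≥ 1.

c_i = 5^i − 2·3^i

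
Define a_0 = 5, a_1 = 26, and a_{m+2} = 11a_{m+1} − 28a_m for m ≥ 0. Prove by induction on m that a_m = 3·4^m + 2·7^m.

Base cases: a_0 = 5 and 3·4^0 + 2·7^0 = 5; a_1 = 26 and 3·4^1 + 2·7^1 = 26.
Assume a_i = 3·4^i + 2·7^i for all 0 ≤ i ≤ j, where j ≥ 1.
Then a_{j+1} = 11a_j − 28a_{j−1} = 11·(3·4^j + 2·7^j) − 28·(3·4^{j−1} + 2·7^{j−1}) = 3·(11·4 − 28)4^{j−1} + 2·(11·7 − 28)7^{j−1} = 48·4^{j−1} + 98·7^{j−1} = 3·4^{j+1} + 2·7^{j+1}.
This completes the inductive step, so a_m = 3·4^m + 2·7^m for all m ≥ 0.

a_m = 3·4^m + 2·7^m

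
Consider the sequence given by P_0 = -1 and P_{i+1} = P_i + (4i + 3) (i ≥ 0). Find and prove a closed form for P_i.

Claim: P_i = 2i^2 + i − 1.

Base case: P_0 = -1, and 2·0^2 + 0 − 1 = -1.
Assume P_r = 2r^2 + r − 1.
Then P_{r+1} = P_r + (4r + 3) = (2r^2 + r − 1) + (4r + 3) = 2r^2 + 5r + 2,
and 2·(r+1)^2 + (r+1) − 1 = 2r^2 + 5r + 2.
Hence P_i = 2i^2 + i − 1 for every i ≥ 0, by induction.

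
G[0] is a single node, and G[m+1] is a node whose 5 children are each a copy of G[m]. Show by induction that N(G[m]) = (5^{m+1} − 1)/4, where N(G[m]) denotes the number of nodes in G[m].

Base case: N(G[0]) = 1, and (5^{0+1} − 1)/4 = 1.
Assume N(G[k]) = (5^{k+1} − 1)/4.
Then N(G[k+1]) = 1 + 5N(G[k]) = 1 + 5·(5^{k+1} − 1)/4 = 1 + (5^{k+2} − 5)/4 = (4 + 5^{k+2} − 5)/4 = (5^{k+2} − 1)/4.
So the formula holds for k+1, and by induction N(G[m]) = (5^{m+1} − 1)/4 for all m ≥ 0.

N(G[m]) = (5^{m+1} − 1)/4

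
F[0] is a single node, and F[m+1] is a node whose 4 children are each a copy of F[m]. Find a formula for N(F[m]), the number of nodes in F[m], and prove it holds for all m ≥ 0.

Claim: N(F[m]) = (4^{m+1} − 1)/3.

Base case: N(F[0]) = 1, and (4^{0+1} − 1)/3 = 1.
Assume N(F[r]) = (4^{r+1} − 1)/3.
Then N(F[r+1]) = 1 + 4N(F[r]) = 1 + 4·(4^{r+1} − 1)/3 = 1 + (4^{r+2} − 4)/3 = (3 + 4^{r+2} − 4)/3 = (4^{r+2} − 1)/3.
This completes the inductive step, so N(F[m]) = (4^{m+1} − 1)/3 for all m ≥ 0.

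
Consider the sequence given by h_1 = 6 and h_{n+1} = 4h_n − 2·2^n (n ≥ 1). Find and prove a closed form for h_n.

Claim: h_n = 4^n + 2^n.

Base case: h_1 = 6, and 4^1 + 2^1 = 4 + 2 = 6.
Assume h_m = 4^m + 2^m for some m ≥ 1.
Then h_{m+1} = 4h_m − 2·2^m = 4·(4^m + 2^m) − 2·2^m = 4^{m+1} + 4·2^m − 2·2^m = 4^{m+1} + 2·2^m = 4^{m+1} + 2^{m+1}.
Hence h_n = 4^n + 2^n for every n ≥ 1, by induction.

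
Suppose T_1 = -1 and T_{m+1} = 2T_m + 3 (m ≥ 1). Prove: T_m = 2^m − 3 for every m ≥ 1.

Base case: T_1 = -1, and 2^1 − 3 = 2 − 3 = -1.
Assume T_r = 2^r − 3 for some r ≥ 1.
Then T_{r+1} = 2T_r + 3 = 2·(2^r − 3) + 3 = 2^{r+1} − 6 + 3 = 2^{r+1} − 3.
Hence T_m = 2^m − 3 for every m ≥ 1, by induction.

T_m = 2^m − 3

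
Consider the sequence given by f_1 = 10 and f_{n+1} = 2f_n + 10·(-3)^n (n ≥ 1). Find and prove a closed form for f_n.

Claim: f_n = 2·2^n − 2·(-3)^n.

Base case: f_1 = 10, and 2·2^1 − 2·(-3)^1 = 4 + 6 = 10.
Assume f_r = 2·2^r − 2·(-3)^r for some r ≥ 1.
Then f_{r+1} = 2f_r + 10·(-3)^r = 2·(2·2^r − 2·(-3)^r) + 10·(-3)^r = 2·2^{r+1} − 4·(-3)^r + 10·(-3)^r = 2·2^{r+1} + 6·(-3)^r = 2·2^{r+1} − 2·(-3)^{r+1}.
Hence f_n = 2·2^n − 2·(-3)^n for every n ≥ 1, by induction.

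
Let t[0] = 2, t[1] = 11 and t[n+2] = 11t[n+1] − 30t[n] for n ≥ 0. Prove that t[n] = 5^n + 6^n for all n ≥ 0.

Base cases: t[0] = 2 and 5^0 + 6^0 = 2; t[1] = 11 and 5^1 + 6^1 = 11.
Assume t[j] = 5^j + 6^j for all 0 ≤ j ≤ k, where k ≥ 1.
Then t[k+1] = 11t[k] − 30t[k−1] = 11·(5^k + 6^k) − 30·(5^{k−1} + 6^{k−1}) = (11·5 − 30)5^{k−1} + (11·6 − 30)6^{k−1} = 25·5^{k−1} + 36·6^{k−1} = 5^{k+1} + 6^{k+1}.
By strong induction, t[n] = 5^n + 6^n for all n ≥ 0.

t[n] = 5^n + 6^n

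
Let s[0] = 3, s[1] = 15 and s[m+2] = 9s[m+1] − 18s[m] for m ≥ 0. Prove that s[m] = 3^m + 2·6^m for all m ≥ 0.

Base cases: s[0] = 3 and 3^0 + 2·6^0 = 3; s[1] = 15 and 3^1 + 2·6^1 = 15.
Assume s[j] = 3^j + 2·6^j for all 0 ≤ j ≤ k, where k ≥ 1.
Then s[k+1] = 9s[k] − 18s[k−1] = 9·(3^k + 2·6^k) − 18·(3^{k−1} + 2·6^{k−1}) = (9·3 − 18)3^{k−1} + 2·(9·6 − 18)6^{k−1} = 9·3^{k−1} + 72·6^{k−1} = 3^{k+1} + 2·6^{k+1}.
By strong induction, s[m] = 3^m + 2·6^m for all m ≥ 0.

s[m] = 3^m + 2·6^m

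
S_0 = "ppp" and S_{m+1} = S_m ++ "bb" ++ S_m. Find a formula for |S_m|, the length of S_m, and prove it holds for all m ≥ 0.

Claim: |S_m| = 5·2^m − 2.

Base case: |S_0| = 3, and 5·2^0 − 2 = 3.
Assume |S_r| = 5·2^r − 2.
Then |S_{r+1}| = |S_r| + 2 + |S_r| = 2|S_r| + 2 = 2(5·2^r − 2) + 2 = 5·2^{r+1} − 4 + 2 = 5·2^{r+1} − 2.
So the formula holds for r+1, and by induction |S_m| = 5·2^m − 2 for all m ≥ 0.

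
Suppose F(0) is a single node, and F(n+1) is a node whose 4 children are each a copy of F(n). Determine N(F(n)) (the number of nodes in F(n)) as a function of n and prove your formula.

Claim: N(F(n)) = (4^{n+1} − 1)/3.

Base case: N(F(0)) = 1, and (4^{0+1} − 1)/3 = 1.
Assume N(F(m)) = (4^{m+1} − 1)/3.
Then N(F(m+1)) = 1 + 4N(F(m)) = 1 + 4·(4^{m+1} − 1)/3 = 1 + (4^{m+2} − 4)/3 = (3 + 4^{m+2} − 4)/3 = (4^{m+2} − 1)/3.
So the formula holds for m+1, and by induction N(F(n)) = (4^{n+1} − 1)/3 for all n ≥ 0.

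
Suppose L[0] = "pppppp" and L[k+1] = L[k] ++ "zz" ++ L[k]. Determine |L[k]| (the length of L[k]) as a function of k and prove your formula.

Claim: |L[k]| = 2^{k+3} − 2.

Base case: |L[0]| = 6, and 2^{0+3} − 2 = 6.
Assume |L[r]| = 2^{r+3} − 2.
Then |L[r+1]| = |L[r]| + 2 + |L[r]| = 2|L[r]| + 2 = 2(2^{r+3} − 2) + 2 = 2^{r+1+3} − 4 + 2 = 2^{r+1+3} − 2.
So the formula holds for r+1, and by induction |L[k]| = 2^{k+3} − 2 for all k ≥ 0.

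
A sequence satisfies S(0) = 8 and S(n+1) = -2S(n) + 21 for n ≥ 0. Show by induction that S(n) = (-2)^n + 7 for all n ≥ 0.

Base case: S(0) = 8, and (-2)^0 + 7 = 1 + 7 = 8.
Assume S(m) = (-2)^m + 7 for some m ≥ 0.
Then S(m+1) = -2S(m) + 21 = -2·((-2)^m + 7) + 21 = -2·(-2)^m − 14 + 21 = (-2)^{m+1} + 7.
By induction, S(n) = (-2)^n + 7 for all n ≥ 0.

S(n) = (-2)^n + 7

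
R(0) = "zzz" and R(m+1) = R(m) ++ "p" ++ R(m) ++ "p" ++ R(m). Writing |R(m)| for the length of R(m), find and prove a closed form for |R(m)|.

Claim: |R(m)| = 4·3^m − 1.

Base case: |R(0)| = 3, and 4·3^0 − 1 = 3.
Assume |R(k)| = 4·3^k − 1.
Then |R(k+1)| = 3|R(k)| + 2 = 3(4·3^k − 1) + 2 = 4·3^{k+1} − 3 + 2 = 4·3^{k+1} − 1.
By induction, |R(m)| = 4·3^m − 1 for all m ≥ 0.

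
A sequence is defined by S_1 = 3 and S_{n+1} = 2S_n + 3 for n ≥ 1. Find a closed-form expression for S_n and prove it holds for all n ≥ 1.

Claim: S_n = 3·2^n − 3.

Base case: S_1 = 3, and 3·2^1 − 3 = 6 − 3 = 3.
Assume S_m = 3·2^m − 3 for some m ≥ 1.
Then S_{m+1} = 2S_m + 3 = 2·(3·2^m − 3) + 3 = 6·2^m − 6 + 3 = 3·2^{m+1} − 3.
By induction, S_n = 3·2^n − 3 for all n ≥ 1.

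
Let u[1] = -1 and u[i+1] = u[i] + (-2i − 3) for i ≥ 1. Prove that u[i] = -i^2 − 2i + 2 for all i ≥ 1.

Base case: u[1] = -1, and -1^2 − 2·1 + 2 = -1.
Assume u[j] = -j^2 − 2j + 2.
Then u[j+1] = u[j] + (-2j − 3) = (-j^2 − 2j + 2) + (-2j − 3) = -j^2 − 4j − 1,
and -(j+1)^2 − 2·(j+1) + 2 = -j^2 − 4j − 1.
By induction, u[i] = -i^2 − 2i + 2 for all i ≥ 1.

u[i] = -i^2 − 2i + 2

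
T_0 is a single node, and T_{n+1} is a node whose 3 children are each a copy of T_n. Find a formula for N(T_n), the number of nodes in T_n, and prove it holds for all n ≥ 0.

Claim: N(T_n) = (3^{n+1} − 1)/2.

Base case: N(T_0) = 1, and (3^{0+1} − 1)/2 = 1.
Assume N(T_j) = (3^{j+1} − 1)/2.
Then N(T_{j+1}) = 1 + 3N(T_j) = 1 + 3·(3^{j+1} − 1)/2 = 1 + (3^{j+2} − 3)/2 = (2 + 3^{j+2} − 3)/2 = (3^{j+2} − 1)/2.
Hence N(T_n) = (3^{n+1} − 1)/2 for every n ≥ 0, by induction.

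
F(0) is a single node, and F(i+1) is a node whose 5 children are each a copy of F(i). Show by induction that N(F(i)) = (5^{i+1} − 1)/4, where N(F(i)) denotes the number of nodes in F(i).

Base case: N(F(0)) = 1, and (5^{0+1} − 1)/4 = 1.
Assume N(F(r)) = (5^{r+1} − 1)/4.
Then N(F(r+1)) = 1 + 5N(F(r)) = 1 + 5·(5^{r+1} − 1)/4 = 1 + (5^{r+2} − 5)/4 = (4 + 5^{r+2} − 5)/4 = (5^{r+2} − 1)/4.
By induction, N(F(i)) = (5^{i+1} − 1)/4 for all i ≥ 0.

N(F(i)) = (5^{i+1} − 1)/4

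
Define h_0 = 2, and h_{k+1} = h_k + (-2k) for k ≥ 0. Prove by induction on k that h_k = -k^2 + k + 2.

Base case: h_0 = 2, and -0^2 + 0 + 2 = 2.
Assume h_j = -j^2 + j + 2.
Then h_{j+1} = h_j + (-2j) = (-j^2 + j + 2) + (-2j) = -j^2 − j + 2,
and -(j+1)^2 + (j+1) + 2 = -j^2 − j + 2.
This completes the inductive step, so h_k = -k^2 + k + 2 for all k ≥ 0.

h_k = -k^2 + k + 2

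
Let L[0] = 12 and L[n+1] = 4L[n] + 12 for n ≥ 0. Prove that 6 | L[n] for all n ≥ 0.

Base case: L[0] = 12 = 6·2, so 6 | L[0].
Assume 6 | L[j], so L[j] = 6t for some integer t.
Then L[j+1] = 4L[j] + 12 = 4·(6t) + 12 = 6(4t + 2), so 6 | L[j+1].
So the property holds for j+1, and by induction 6 | L[n] for all n ≥ 0.

6 | L[n]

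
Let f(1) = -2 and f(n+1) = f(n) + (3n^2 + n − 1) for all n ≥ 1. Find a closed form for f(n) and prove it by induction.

Claim: f(n) = n^3 − n^2 − n − 1.

Base case: f(1) = -2, and 1^3 − 1^2 − 1 − 1 = -2.
Assume f(j) = j^3 − j^2 − j − 1.
Then f(j+1) = f(j) + (3j^2 + j − 1) = (j^3 − j^2 − j − 1) + (3j^2 + j − 1) = j^3 + 2j^2 − 2,
and (j+1)^3 − (j+1)^2 − (j+1) − 1 = j^3 + 2j^2 − 2.
By induction, f(n) = n^3 − n^2 − n − 1 for all n ≥ 1.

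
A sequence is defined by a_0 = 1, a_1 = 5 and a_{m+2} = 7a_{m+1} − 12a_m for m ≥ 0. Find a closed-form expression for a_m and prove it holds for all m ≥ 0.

Claim: a_m = -3^m + 2·4^m.

Base cases: a_0 = 1 and -3^0 + 2·4^0 = 1; a_1 = 5 and -3^1 + 2·4^1 = 5.
Assume a_j = -3^j + 2·4^j for all 0 ≤ j ≤ k, where k ≥ 1.
Then a_{k+1} = 7a_k − 12a_{k−1} = 7·(-3^k + 2·4^k) − 12·(-3^{k−1} + 2·4^{k−1}) = -(7·3 − 12)3^{k−1} + 2·(7·4 − 12)4^{k−1} = -9·3^{k−1} + 32·4^{k−1} = -3^{k+1} + 2·4^{k+1}.
By strong induction, a_m = -3^m + 2·4^m for all m ≥ 0.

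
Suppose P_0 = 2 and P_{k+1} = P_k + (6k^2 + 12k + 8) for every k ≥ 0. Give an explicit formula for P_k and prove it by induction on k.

Claim: P_k = 2k^3 + 3k^2 + 3k + 2.

Base case: P_0 = 2, and 2·0^3 + 3·0^2 + 3·0 + 2 = 2.
Assume P_m = 2m^3 + 3m^2 + 3m + 2.
Then P_{m+1} = P_m + (6m^2 + 12m + 8) = (2m^3 + 3m^2 + 3m + 2) + (6m^2 + 12m + 8) = 2m^3 + 9m^2 + 15m + 10,
and 2·(m+1)^3 + 3·(m+1)^2 + 3·(m+1) + 2 = 2m^3 + 9m^2 + 15m + 10.
This completes the inductive step, so P_k = 2k^3 + 3k^2 + 3k + 2 for all k ≥ 0.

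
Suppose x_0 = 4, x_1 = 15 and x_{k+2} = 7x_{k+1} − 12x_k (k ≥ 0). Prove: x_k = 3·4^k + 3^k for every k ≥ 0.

Base cases: x_0 = 4 and 3·4^0 + 3^0 = 4; x_1 = 15 and 3·4^1 + 3^1 = 15.
Assume x_j = 3·4^j + 3^j for all 0 ≤ j ≤ r, where r ≥ 1.
Then x_{r+1} = 7x_r − 12x_{r−1} = 7·(3·4^r + 3^r) − 12·(3·4^{r−1} + 3^{r−1}) = 3·(7·4 − 12)4^{r−1} + (7·3 − 12)3^{r−1} = 48·4^{r−1} + 9·3^{r−1} = 3·4^{r+1} + 3^{r+1}.
So the formula holds for r+1, and by strong induction x_k = 3·4^k + 3^k for all k ≥ 0.

x_k = 3·4^k + 3^k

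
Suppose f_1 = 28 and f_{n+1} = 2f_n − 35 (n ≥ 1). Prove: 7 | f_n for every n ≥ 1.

Base case: f_1 = 28 = 7·4, so 7 | f_1.
Assume 7 | f_m, so f_m = 7t for some integer t.
Then f_{m+1} = 2f_m − 35 = 2·(7t) − 35 = 7(2t − 5), so 7 | f_{m+1}.
This completes the inductive step, so 7 | f_n for all n ≥ 1.

7 | f_n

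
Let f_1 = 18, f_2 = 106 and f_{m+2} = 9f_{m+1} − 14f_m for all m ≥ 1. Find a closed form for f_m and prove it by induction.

Claim: f_m = 2·7^m + 2·2^m.

Base cases: f_1 = 18 and 2·7^1 + 2·2^1 = 18; f_2 = 106 and 2·7^2 + 2·2^2 = 106.
Assume f_i = 2·7^i + 2·2^i for all 1 ≤ i ≤ j, where j ≥ 2.
Then f_{j+1} = 9f_j − 14f_{j−1} = 9·(2·7^j + 2·2^j) − 14·(2·7^{j−1} + 2·2^{j−1}) = 2·(9·7 − 14)7^{j−1} + 2·(9·2 − 14)2^{j−1} = 98·7^{j−1} + 8·2^{j−1} = 2·7^{j+1} + 2·2^{j+1}.
Hence f_m = 2·7^m + 2·2^m for every m ≥ 1, by strong induction.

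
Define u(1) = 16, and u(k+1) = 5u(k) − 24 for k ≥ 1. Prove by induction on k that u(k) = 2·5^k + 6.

Base case: u(1) = 16, and 2·5^1 + 6 = 10 + 6 = 16.
Assume u(r) = 2·5^r + 6 for some r ≥ 1.
Then u(r+1) = 5u(r) − 24 = 5·(2·5^r + 6) − 24 = 10·5^r + 30 − 24 = 2·5^{r+1} + 6.
Hence u(k) = 2·5^k + 6 for every k ≥ 1, by induction.

u(k) = 2·5^k + 6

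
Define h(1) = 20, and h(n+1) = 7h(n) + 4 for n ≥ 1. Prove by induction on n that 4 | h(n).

Base case: h(1) = 20 = 4·5, so 4 | h(1).
Assume 4 | h(r), so h(r) = 4t for some integer t.
Then h(r+1) = 7h(r) + 4 = 7·(4t) + 4 = 4(7t + 1), so 4 | h(r+1).
So the property holds for r+1, and by induction 4 | h(n) for all n ≥ 1.

4 | h(n)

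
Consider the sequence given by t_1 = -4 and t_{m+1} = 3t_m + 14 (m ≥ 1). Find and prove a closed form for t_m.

Claim: t_m = 3^m − 7.

Base case: t_1 = -4, and 3^1 − 7 = 3 − 7 = -4.
Assume t_j = 3^j − 7 for some j ≥ 1.
Then t_{j+1} = 3t_j + 14 = 3·(3^j − 7) + 14 = 3^{j+1} − 21 + 14 = 3^{j+1} − 7.
So the formula holds for j+1, and by induction t_m = 3^m − 7 for all m ≥ 1.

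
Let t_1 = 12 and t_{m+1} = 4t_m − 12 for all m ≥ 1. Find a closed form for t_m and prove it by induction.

Claim: t_m = 2·4^m + 4.

Base case: t_1 = 12, and 2·4^1 + 4 = 8 + 4 = 12.
Assume t_r = 2·4^r + 4 for some r ≥ 1.
Then t_{r+1} = 4t_r − 12 = 4·(2·4^r + 4) − 12 = 8·4^r + 16 − 12 = 2·4^{r+1} + 4.
So the formula holds for r+1, and by induction t_m = 2·4^m + 4 for all m ≥ 1.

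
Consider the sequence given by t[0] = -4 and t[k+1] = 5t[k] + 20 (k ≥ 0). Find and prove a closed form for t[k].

Claim: t[k] = 5^k − 5.

Base case: t[0] = -4, and 5^0 − 5 = 1 − 5 = -4.
Assume t[j] = 5^j − 5 for some j ≥ 0.
Then t[j+1] = 5t[j] + 20 = 5·(5^j − 5) + 20 = 5^{j+1} − 25 + 20 = 5^{j+1} − 5.
This completes the inductive step, so t[k] = 5^k − 5 for all k ≥ 0.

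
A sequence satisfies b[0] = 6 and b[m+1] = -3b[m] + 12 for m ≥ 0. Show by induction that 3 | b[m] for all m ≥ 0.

Base case: b[0] = 6 = 3·2, so 3 | b[0].
Assume 3 | b[j], so b[j] = 3t for some integer t.
Then b[j+1] = -3b[j] + 12 = -3·(3t) + 12 = 3(-3t + 4), so 3 | b[j+1].
By induction, 3 | b[m] for all m ≥ 0.

3 | b[m]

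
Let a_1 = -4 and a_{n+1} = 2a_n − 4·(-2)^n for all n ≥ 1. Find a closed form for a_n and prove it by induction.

Claim: a_n = -2^n + (-2)^n.

Base case: a_1 = -4, and -2^1 + (-2)^1 = -2 − 2 = -4.
Assume a_m = -2^m + (-2)^m for some m ≥ 1.
Then a_{m+1} = 2a_m − 4·(-2)^m = 2·(-2^m + (-2)^m) − 4·(-2)^m = -2^{m+1} + 2·(-2)^m − 4·(-2)^m = -2^{m+1} − 2·(-2)^m = -2^{m+1} + (-2)^{m+1}.
By induction, a_n = -2^n + (-2)^n for all n ≥ 1.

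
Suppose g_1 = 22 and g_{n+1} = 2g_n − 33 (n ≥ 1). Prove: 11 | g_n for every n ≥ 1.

Base case: g_1 = 22 = 11·2, so 11 | g_1.
Assume 11 | g_r, so g_r = 11t for some integer t.
Then g_{r+1} = 2g_r − 33 = 2·(11t) − 33 = 11(2t − 3), so 11 | g_{r+1}.
By induction, 11 | g_n for all n ≥ 1.

11 | g_n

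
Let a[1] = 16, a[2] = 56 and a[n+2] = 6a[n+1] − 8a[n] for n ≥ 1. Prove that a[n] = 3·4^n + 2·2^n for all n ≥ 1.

Base cases: a[1] = 16 and 3·4^1 + 2·2^1 = 16; a[2] = 56 and 3·4^2 + 2·2^2 = 56.
Assume a[j] = 3·4^j + 2·2^j for all 1 ≤ j ≤ k, where k ≥ 2.
Then a[k+1] = 6a[k] − 8a[k−1] = 6·(3·4^k + 2·2^k) − 8·(3·4^{k−1} + 2·2^{k−1}) = 3·(6·4 − 8)4^{k−1} + 2·(6·2 − 8)2^{k−1} = 48·4^{k−1} + 8·2^{k−1} = 3·4^{k+1} + 2·2^{k+1}.
Hence a[n] = 3·4^n + 2·2^n for every n ≥ 1, by strong induction.

a[n] = 3·4^n + 2·2^n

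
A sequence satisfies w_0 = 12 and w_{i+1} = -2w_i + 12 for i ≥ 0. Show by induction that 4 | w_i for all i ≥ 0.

Base case: w_0 = 12 = 4·3, so 4 | w_0.
Assume 4 | w_j, so w_j = 4t for some integer t.
Then w_{j+1} = -2w_j + 12 = -2·(4t) + 12 = 4(-2t + 3), so 4 | w_{j+1}.
By induction, 4 | w_i for all i ≥ 0.

4 | w_i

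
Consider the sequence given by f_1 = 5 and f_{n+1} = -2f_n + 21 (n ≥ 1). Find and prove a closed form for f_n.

Claim: f_n = (-2)^n + 7.

Base case: f_1 = 5, and (-2)^1 + 7 = -2 + 7 = 5.
Assume f_j = (-2)^j + 7 for some j ≥ 1.
Then f_{j+1} = -2f_j + 21 = -2·((-2)^j + 7) + 21 = -2·(-2)^j − 14 + 21 = (-2)^{j+1} + 7.
Hence f_n = (-2)^n + 7 for every n ≥ 1, by induction.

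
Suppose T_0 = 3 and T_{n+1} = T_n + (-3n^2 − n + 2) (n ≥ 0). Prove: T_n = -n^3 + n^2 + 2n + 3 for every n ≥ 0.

Base case: T_0 = 3, and -0^3 + 0^2 + 2·0 + 3 = 3.
Assume T_r = -r^3 + r^2 + 2r + 3.
Then T_{r+1} = T_r + (-3r^2 − r + 2) = (-r^3 + r^2 + 2r + 3) + (-3r^2 − r + 2) = -r^3 − 2r^2 + r + 5,
and -(r+1)^3 + (r+1)^2 + 2·(r+1) + 3 = -r^3 − 2r^2 + r + 5.
By induction, T_n = -n^3 + n^2 + 2n + 3 for all n ≥ 0.

T_n = -n^3 + n^2 + 2n + 3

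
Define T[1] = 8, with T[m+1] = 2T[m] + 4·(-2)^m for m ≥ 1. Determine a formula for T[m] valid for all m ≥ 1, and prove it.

Claim: T[m] = 3·2^m − (-2)^m.

Base case: T[1] = 8, and 3·2^1 − (-2)^1 = 6 + 2 = 8.
Assume T[k] = 3·2^k − (-2)^k for some k ≥ 1.
Then T[k+1] = 2T[k] + 4·(-2)^k = 2·(3·2^k − (-2)^k) + 4·(-2)^k = 3·2^{k+1} − 2·(-2)^k + 4·(-2)^k = 3·2^{k+1} + 2·(-2)^k = 3·2^{k+1} − (-2)^{k+1}.
By induction, T[m] = 3·2^m − (-2)^m for all m ≥ 1.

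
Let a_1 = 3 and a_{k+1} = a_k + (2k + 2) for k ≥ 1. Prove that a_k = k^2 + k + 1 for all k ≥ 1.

Base case: a_1 = 3, and 1^2 + 1 + 1 = 3.
Assume a_m = m^2 + m + 1.
Then a_{m+1} = a_m + (2m + 2) = (m^2 + m + 1) + (2m + 2) = m^2 + 3m + 3,
and (m+1)^2 + (m+1) + 1 = m^2 + 3m + 3.
This completes the inductive step, so a_k = k^2 + k + 1 for all k ≥ 1.

a_k = k^2 + k + 1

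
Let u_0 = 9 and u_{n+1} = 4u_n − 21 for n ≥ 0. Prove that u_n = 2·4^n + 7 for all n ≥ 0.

Base case: u_0 = 9, and 2·4^0 + 7 = 2 + 7 = 9.
Assume u_r = 2·4^r + 7 for some r ≥ 0.
Then u_{r+1} = 4u_r − 21 = 4·(2·4^r + 7) − 21 = 8·4^r + 28 − 21 = 2·4^{r+1} + 7.
Hence u_n = 2·4^n + 7 for every n ≥ 0, by induction.

u_n = 2·4^n + 7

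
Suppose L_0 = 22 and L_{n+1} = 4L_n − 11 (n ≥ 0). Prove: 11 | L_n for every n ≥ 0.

Base case: L_0 = 22 = 11·2, so 11 | L_0.
Assume 11 | L_j, so L_j = 11t for some integer t.
Then L_{j+1} = 4L_j − 11 = 4·(11t) − 11 = 11(4t − 1), so 11 | L_{j+1}.
So the property holds for j+1, and by induction 11 | L_n for all n ≥ 0.

11 | L_n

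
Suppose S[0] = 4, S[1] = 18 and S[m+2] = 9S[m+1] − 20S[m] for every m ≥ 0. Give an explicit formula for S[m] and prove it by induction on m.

Claim: S[m] = 2·5^m + 2·4^m.

Base cases: S[0] = 4 and 2·5^0 + 2·4^0 = 4; S[1] = 18 and 2·5^1 + 2·4^1 = 18.
Assume S[i] = 2·5^i + 2·4^i for all 0 ≤ i ≤ j, where j ≥ 1.
Then S[j+1] = 9S[j] − 20S[j−1] = 9·(2·5^j + 2·4^j) − 20·(2·5^{j−1} + 2·4^{j−1}) = 2·(9·5 − 20)5^{j−1} + 2·(9·4 − 20)4^{j−1} = 50·5^{j−1} + 32·4^{j−1} = 2·5^{j+1} + 2·4^{j+1}.
Hence S[m] = 2·5^m + 2·4^m for every m ≥ 0, by strong induction.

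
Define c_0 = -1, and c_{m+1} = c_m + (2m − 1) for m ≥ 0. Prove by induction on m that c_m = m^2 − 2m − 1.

Base case: c_0 = -1, and 0^2 − 2·0 − 1 = -1.
Assume c_r = r^2 − 2r − 1.
Then c_{r+1} = c_r + (2r − 1) = (r^2 − 2r − 1) + (2r − 1) = r^2 − 2,
and (r+1)^2 − 2·(r+1) − 1 = r^2 − 2.
By induction, c_m = m^2 − 2m − 1 for all m ≥ 0.

c_m = m^2 − 2m − 1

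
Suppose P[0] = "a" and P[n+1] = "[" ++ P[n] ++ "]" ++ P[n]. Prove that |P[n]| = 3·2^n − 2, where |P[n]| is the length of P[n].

Base case: |P[0]| = 1, and 3·2^0 − 2 = 1.
Assume |P[j]| = 3·2^j − 2.
Then |P[j+1]| = 1 + |P[j]| + 1 + |P[j]| = 2|P[j]| + 2 = 2(3·2^j − 2) + 2 = 3·2^{j+1} − 4 + 2 = 3·2^{j+1} − 2.
So the formula holds for j+1, and by induction |P[n]| = 3·2^n − 2 for all n ≥ 0.

|P[n]| = 3·2^n − 2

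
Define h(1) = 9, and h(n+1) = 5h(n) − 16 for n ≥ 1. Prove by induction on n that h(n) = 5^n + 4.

Base case: h(1) = 9, and 5^1 + 4 = 5 + 4 = 9.
Assume h(k) = 5^k + 4 for some k ≥ 1.
Then h(k+1) = 5h(k) − 16 = 5·(5^k + 4) − 16 = 5^{k+1} + 20 − 16 = 5^{k+1} + 4.
So the formula holds for k+1, and by induction h(n) = 5^n + 4 for all n ≥ 1.

h(n) = 5^n + 4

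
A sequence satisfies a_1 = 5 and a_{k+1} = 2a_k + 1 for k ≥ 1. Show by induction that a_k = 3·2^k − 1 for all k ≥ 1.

Base case: a_1 = 5, and 3·2^1 − 1 = 6 − 1 = 5.
Assume a_j = 3·2^j − 1 for some j ≥ 1.
Then a_{j+1} = 2a_j + 1 = 2·(3·2^j − 1) + 1 = 6·2^j − 2 + 1 = 3·2^{j+1} − 1.
Hence a_k = 3·2^k − 1 for every k ≥ 1, by induction.

a_k = 3·2^k − 1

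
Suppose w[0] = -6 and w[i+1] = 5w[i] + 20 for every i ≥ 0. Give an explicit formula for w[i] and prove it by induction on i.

Claim: w[i] = -5^i − 5.

Base case: w[0] = -6, and -5^0 − 5 = -1 − 5 = -6.
Assume w[k] = -5^k − 5 for some k ≥ 0.
Then w[k+1] = 5w[k] + 20 = 5·(-5^k − 5) + 20 = -5^{k+1} − 25 + 20 = -5^{k+1} − 5.
By induction, w[i] = -5^i − 5 for all i ≥ 0.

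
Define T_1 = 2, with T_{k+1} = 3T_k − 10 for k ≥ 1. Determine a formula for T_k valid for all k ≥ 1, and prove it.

Claim: T_k = -3^k + 5.

Base case: T_1 = 2, and -3^1 + 5 = -3 + 5 = 2.
Assume T_m = -3^m + 5 for some m ≥ 1.
Then T_{m+1} = 3T_m − 10 = 3·(-3^m + 5) − 10 = -3^{m+1} + 15 − 10 = -3^{m+1} + 5.
By induction, T_k = -3^k + 5 for all k ≥ 1.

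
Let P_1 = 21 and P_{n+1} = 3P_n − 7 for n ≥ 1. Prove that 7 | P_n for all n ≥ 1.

Base case: P_1 = 21 = 7·3, so 7 | P_1.
Assume 7 | P_m, so P_m = 7t for some integer t.
Then P_{m+1} = 3P_m − 7 = 3·(7t) − 7 = 7(3t − 1), so 7 | P_{m+1}.
This completes the inductive step, so 7 | P_n for all n ≥ 1.

7 | P_n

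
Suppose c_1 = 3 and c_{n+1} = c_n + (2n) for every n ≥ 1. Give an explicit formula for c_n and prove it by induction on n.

Claim: c_n = n^2 − n + 3.

Base case: c_1 = 3, and 1^2 − 1 + 3 = 3.
Assume c_m = m^2 − m + 3.
Then c_{m+1} = c_m + (2m) = (m^2 − m + 3) + (2m) = m^2 + m + 3,
and (m+1)^2 − (m+1) + 3 = m^2 + m + 3.
Hence c_n = n^2 − n + 3 for every n ≥ 1, by induction.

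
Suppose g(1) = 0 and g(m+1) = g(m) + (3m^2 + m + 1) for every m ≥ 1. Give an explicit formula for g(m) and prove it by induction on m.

Claim: g(m) = m^3 − m^2 + m − 1.

Base case: g(1) = 0, and 1^3 − 1^2 + 1 − 1 = 0.
Assume g(r) = r^3 − r^2 + r − 1.
Then g(r+1) = g(r) + (3r^2 + r + 1) = (r^3 − r^2 + r − 1) + (3r^2 + r + 1) = r^3 + 2r^2 + 2r,
and (r+1)^3 − (r+1)^2 + (r+1) − 1 = r^3 + 2r^2 + 2r.
Hence g(m) = m^3 − m^2 + m − 1 for every m ≥ 1, by induction.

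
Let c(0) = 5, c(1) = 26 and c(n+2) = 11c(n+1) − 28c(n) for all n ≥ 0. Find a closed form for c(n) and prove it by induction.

Claim: c(n) = 3·4^n + 2·7^n.

Base cases: c(0) = 5 and 3·4^0 + 2·7^0 = 5; c(1) = 26 and 3·4^1 + 2·7^1 = 26.
Assume c(j) = 3·4^j + 2·7^j for all 0 ≤ j ≤ r, where r ≥ 1.
Then c(r+1) = 11c(r) − 28c(r−1) = 11·(3·4^r + 2·7^r) − 28·(3·4^{r−1} + 2·7^{r−1}) = 3·(11·4 − 28)4^{r−1} + 2·(11·7 − 28)7^{r−1} = 48·4^{r−1} + 98·7^{r−1} = 3·4^{r+1} + 2·7^{r+1}.
This completes the inductive step, so c(n) = 3·4^n + 2·7^n for all n ≥ 0.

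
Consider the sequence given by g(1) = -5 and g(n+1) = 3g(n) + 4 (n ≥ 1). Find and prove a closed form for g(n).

Claim: g(n) = -3^n − 2.

Base case: g(1) = -5, and -3^1 − 2 = -3 − 2 = -5.
Assume g(k) = -3^k − 2 for some k ≥ 1.
Then g(k+1) = 3g(k) + 4 = 3·(-3^k − 2) + 4 = -3^{k+1} − 6 + 4 = -3^{k+1} − 2.
So the formula holds for k+1, and by induction g(n) = -3^n − 2 for all n ≥ 1.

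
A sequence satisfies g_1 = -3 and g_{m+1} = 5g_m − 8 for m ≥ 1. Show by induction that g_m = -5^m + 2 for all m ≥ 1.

Base case: g_1 = -3, and -5^1 + 2 = -5 + 2 = -3.
Assume g_r = -5^r + 2 for some r ≥ 1.
Then g_{r+1} = 5g_r − 8 = 5·(-5^r + 2) − 8 = -5^{r+1} + 10 − 8 = -5^{r+1} + 2.
By induction, g_m = -5^m + 2 for all m ≥ 1.

g_m = -5^m + 2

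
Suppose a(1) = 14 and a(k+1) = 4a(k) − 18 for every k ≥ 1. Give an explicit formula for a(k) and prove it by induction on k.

Claim: a(k) = 2·4^k + 6.

Base case: a(1) = 14, and 2·4^1 + 6 = 8 + 6 = 14.
Assume a(m) = 2·4^m + 6 for some m ≥ 1.
Then a(m+1) = 4a(m) − 18 = 4·(2·4^m + 6) − 18 = 8·4^m + 24 − 18 = 2·4^{m+1} + 6.
This completes the inductive step, so a(k) = 2·4^k + 6 for all k ≥ 1.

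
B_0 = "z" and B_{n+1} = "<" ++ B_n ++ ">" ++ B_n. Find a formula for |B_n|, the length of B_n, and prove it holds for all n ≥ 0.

Claim: |B_n| = 3·2^n − 2.

Base case: |B_0| = 1, and 3·2^0 − 2 = 1.
Assume |B_r| = 3·2^r − 2.
Then |B_{r+1}| = 1 + |B_r| + 1 + |B_r| = 2|B_r| + 2 = 2(3·2^r − 2) + 2 = 3·2^{r+1} − 4 + 2 = 3·2^{r+1} − 2.
This completes the inductive step, so |B_n| = 3·2^n − 2 for all n ≥ 0.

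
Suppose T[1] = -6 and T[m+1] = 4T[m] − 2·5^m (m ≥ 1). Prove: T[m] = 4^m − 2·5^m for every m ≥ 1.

Base case: T[1] = -6, and 4^1 − 2·5^1 = 4 − 10 = -6.
Assume T[k] = 4^k − 2·5^k for some k ≥ 1.
Then T[k+1] = 4T[k] − 2·5^k = 4·(4^k − 2·5^k) − 2·5^k = 4^{k+1} − 8·5^k − 2·5^k = 4^{k+1} − 10·5^k = 4^{k+1} − 2·5^{k+1}.
This completes the inductive step, so T[m] = 4^m − 2·5^m for all m ≥ 1.

T[m] = 4^m − 2·5^m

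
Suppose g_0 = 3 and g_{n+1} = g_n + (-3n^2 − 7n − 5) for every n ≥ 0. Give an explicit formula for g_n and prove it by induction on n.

Claim: g_n = -n^3 − 2n^2 − 2n + 3.

Base case: g_0 = 3, and -0^3 − 2·0^2 − 2·0 + 3 = 3.
Assume g_r = -r^3 − 2r^2 − 2r + 3.
Then g_{r+1} = g_r + (-3r^2 − 7r − 5) = (-r^3 − 2r^2 − 2r + 3) + (-3r^2 − 7r − 5) = -r^3 − 5r^2 − 9r − 2,
and -(r+1)^3 − 2·(r+1)^2 − 2·(r+1) + 3 = -r^3 − 5r^2 − 9r − 2.
Hence g_n = -n^3 − 2n^2 − 2n + 3 for every n ≥ 0, by induction.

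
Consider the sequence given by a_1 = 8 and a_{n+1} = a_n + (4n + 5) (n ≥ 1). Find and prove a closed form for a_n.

Claim: a_n = 2n^2 + 3n + 3.

Base case: a_1 = 8, and 2·1^2 + 3·1 + 3 = 8.
Assume a_r = 2r^2 + 3r + 3.
Then a_{r+1} = a_r + (4r + 5) = (2r^2 + 3r + 3) + (4r + 5) = 2r^2 + 7r + 8,
and 2·(r+1)^2 + 3·(r+1) + 3 = 2r^2 + 7r + 8.
By induction, a_n = 2n^2 + 3n + 3 for all n ≥ 1.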